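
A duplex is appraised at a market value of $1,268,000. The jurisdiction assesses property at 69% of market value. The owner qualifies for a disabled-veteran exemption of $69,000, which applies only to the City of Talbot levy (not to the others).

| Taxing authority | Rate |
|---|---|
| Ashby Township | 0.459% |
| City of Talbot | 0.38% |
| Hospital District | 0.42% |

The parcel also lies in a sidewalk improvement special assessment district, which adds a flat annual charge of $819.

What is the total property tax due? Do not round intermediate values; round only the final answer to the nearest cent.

$11,572.04

Assessed value = $1,268,000 × 0.69 = $874,920
Ashby Township: $874,920 × 0.00459 = $4,015.8828
City of Talbot: ($874,920 − $69,000) × 0.0038 = $805,920 × 0.0038 = $3,062.496
Hospital District: $874,920 × 0.0042 = $3,674.664
Levies subtotal = $10,753.0428
Total = $10,753.0428 + $819 = $11,572.0428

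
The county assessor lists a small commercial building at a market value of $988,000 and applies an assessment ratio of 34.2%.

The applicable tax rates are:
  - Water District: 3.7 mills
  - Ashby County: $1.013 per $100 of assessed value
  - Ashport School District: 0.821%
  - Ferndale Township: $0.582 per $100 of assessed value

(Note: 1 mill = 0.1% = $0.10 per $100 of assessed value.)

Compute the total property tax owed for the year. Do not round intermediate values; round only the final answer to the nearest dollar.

Assessed value = $988,000 × 0.342 = $337,896
Water District: $337,896 × 0.0037 = $1,250.2152
Ashby County: $337,896 × 0.01013 = $3,422.88648
Ashport School District: $337,896 × 0.00821 = $2,774.12616
Ferndale Township: $337,896 × 0.00582 = $1,966.55472
Total = $9,413.78256

$9,414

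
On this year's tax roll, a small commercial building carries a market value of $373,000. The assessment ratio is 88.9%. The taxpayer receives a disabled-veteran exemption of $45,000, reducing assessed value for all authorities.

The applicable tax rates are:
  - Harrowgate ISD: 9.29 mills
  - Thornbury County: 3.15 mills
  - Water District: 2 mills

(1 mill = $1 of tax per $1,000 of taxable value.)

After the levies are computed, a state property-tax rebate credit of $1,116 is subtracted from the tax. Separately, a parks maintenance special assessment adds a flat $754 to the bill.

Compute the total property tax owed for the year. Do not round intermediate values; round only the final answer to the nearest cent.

Assessed value = $373,000 × 0.889 = $331,597
Taxable value = $331,597 − $45,000 = $286,597
Harrowgate ISD: $286,597 × 0.00929 = $2,662.48613
Thornbury County: $286,597 × 0.00315 = $902.78055
Water District: $286,597 × 0.002 = $573.194
Levies subtotal = $4,138.46068
After credit = $4,138.46068 − $1,116 = $3,022.46068
Total = $3,022.46068 + $754 = $3,776.46068

$3,776.46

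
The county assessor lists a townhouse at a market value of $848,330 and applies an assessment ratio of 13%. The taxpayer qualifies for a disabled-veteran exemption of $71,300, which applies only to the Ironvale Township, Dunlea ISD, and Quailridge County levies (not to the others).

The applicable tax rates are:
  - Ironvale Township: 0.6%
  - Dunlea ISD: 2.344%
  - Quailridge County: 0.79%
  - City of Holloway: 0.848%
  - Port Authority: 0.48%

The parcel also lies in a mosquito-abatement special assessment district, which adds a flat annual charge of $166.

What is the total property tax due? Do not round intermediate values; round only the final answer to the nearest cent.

$3,086.18

Assessed value = $848,330 × 0.13 = $110,282.9
Ironvale Township: ($110,282.9 − $71,300) × 0.006 = $38,982.9 × 0.006 = $233.8974
Dunlea ISD: ($110,282.9 − $71,300) × 0.02344 = $38,982.9 × 0.02344 = $913.759176
Quailridge County: ($110,282.9 − $71,300) × 0.0079 = $38,982.9 × 0.0079 = $307.96491
City of Holloway: $110,282.9 × 0.00848 = $935.198992
Port Authority: $110,282.9 × 0.0048 = $529.35792
Levies subtotal = $2,920.178398
Total = $2,920.178398 + $166 = $3,086.178398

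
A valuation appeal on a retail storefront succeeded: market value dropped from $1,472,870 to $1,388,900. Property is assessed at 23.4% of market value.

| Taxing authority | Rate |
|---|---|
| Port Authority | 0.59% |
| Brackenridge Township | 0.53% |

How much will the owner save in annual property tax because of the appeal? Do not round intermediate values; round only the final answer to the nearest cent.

Old assessed value = $1,472,870 × 0.234 = $344,651.58
New assessed value = $1,388,900 × 0.234 = $325,002.6
Combined rate = 0.0059 + 0.0053 = 0.0112
Old tax = $344,651.58 × 0.0112 = $3,860.097696
New tax = $325,002.6 × 0.0112 = $3,640.02912
Reduction = $3,860.097696 − $3,640.02912 = $220.068576

$220.07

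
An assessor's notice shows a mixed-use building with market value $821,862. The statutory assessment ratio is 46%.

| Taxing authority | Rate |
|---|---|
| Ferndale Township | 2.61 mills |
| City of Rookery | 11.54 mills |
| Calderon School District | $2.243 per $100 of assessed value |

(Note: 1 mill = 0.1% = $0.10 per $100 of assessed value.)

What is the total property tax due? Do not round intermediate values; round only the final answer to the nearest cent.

$13,829.31

Assessed value = $821,862 × 0.46 = $378,056.52
Ferndale Township: $378,056.52 × 0.00261 = $986.7275172
City of Rookery: $378,056.52 × 0.01154 = $4,362.7722408
Calderon School District: $378,056.52 × 0.02243 = $8,479.8077436
Total = $13,829.3075016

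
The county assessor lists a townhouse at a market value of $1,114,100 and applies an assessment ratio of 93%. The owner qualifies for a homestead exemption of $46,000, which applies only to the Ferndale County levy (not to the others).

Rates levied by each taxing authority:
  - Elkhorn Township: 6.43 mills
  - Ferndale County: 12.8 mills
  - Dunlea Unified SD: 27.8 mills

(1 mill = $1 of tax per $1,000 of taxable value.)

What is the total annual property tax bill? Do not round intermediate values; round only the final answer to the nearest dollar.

Assessed value = $1,114,100 × 0.93 = $1,036,113
Elkhorn Township: $1,036,113 × 0.00643 = $6,662.20659
Ferndale County: ($1,036,113 − $46,000) × 0.0128 = $990,113 × 0.0128 = $12,673.4464
Dunlea Unified SD: $1,036,113 × 0.0278 = $28,803.9414
Total = $48,139.59439

$48,140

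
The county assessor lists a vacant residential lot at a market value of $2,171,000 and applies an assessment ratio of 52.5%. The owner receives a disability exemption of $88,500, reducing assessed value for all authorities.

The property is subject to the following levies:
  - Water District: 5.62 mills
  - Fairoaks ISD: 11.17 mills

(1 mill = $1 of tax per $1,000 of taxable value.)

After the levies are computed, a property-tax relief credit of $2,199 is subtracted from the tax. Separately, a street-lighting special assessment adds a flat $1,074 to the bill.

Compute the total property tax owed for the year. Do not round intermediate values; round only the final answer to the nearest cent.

Assessed value = $2,171,000 × 0.525 = $1,139,775
Taxable value = $1,139,775 − $88,500 = $1,051,275
Water District: $1,051,275 × 0.00562 = $5,908.1655
Fairoaks ISD: $1,051,275 × 0.01117 = $11,742.74175
Levies subtotal = $17,650.90725
After credit = $17,650.90725 − $2,199 = $15,451.90725
Total = $15,451.90725 + $1,074 = $16,525.90725

$16,525.91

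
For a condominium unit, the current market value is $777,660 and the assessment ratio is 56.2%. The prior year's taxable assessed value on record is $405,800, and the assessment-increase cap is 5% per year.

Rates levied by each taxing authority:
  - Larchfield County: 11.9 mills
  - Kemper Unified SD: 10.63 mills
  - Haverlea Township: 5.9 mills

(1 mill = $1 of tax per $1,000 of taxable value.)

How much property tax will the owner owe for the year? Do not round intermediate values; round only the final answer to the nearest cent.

Uncapped assessed value = $777,660 × 0.562 = $437,044.92
Cap limit = $405,800 × 1.05 = $426,090
Taxable assessed value = min($437,044.92, $426,090) = $426,090 (cap binds)
Larchfield County: $426,090 × 0.0119 = $5,070.471
Kemper Unified SD: $426,090 × 0.01063 = $4,529.3367
Haverlea Township: $426,090 × 0.0059 = $2,513.931
Total = $12,113.7387

$12,113.74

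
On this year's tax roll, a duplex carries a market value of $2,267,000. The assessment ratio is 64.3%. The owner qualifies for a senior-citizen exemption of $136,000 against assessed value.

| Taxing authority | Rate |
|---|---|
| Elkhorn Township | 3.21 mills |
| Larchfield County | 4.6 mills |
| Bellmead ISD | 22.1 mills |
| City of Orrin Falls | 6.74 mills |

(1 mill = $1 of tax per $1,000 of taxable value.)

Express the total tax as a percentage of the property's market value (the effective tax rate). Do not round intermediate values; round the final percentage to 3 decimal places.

2.137%

Assessed value = $2,267,000 × 0.643 = $1,457,681
Taxable value = $1,457,681 − $136,000 = $1,321,681
Elkhorn Township: $1,321,681 × 0.00321 = $4,242.59601
Larchfield County: $1,321,681 × 0.0046 = $6,079.7326
Bellmead ISD: $1,321,681 × 0.0221 = $29,209.1501
City of Orrin Falls: $1,321,681 × 0.00674 = $8,908.12994
Total tax = $48,439.60865
Effective rate = $48,439.60865 ÷ $2,267,000 = 2.137% of market value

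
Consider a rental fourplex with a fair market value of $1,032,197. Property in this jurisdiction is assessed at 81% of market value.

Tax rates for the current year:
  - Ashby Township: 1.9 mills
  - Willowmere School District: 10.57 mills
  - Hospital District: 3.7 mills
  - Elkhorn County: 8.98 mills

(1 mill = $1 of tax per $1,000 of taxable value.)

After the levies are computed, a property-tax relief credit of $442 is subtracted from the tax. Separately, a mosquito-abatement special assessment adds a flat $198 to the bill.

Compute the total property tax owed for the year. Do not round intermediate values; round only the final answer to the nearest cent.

Assessed value = $1,032,197 × 0.81 = $836,079.57
Ashby Township: $836,079.57 × 0.0019 = $1,588.551183
Willowmere School District: $836,079.57 × 0.01057 = $8,837.3610549
Hospital District: $836,079.57 × 0.0037 = $3,093.494409
Elkhorn County: $836,079.57 × 0.00898 = $7,507.9945386
Levies subtotal = $21,027.4011855
After credit = $21,027.4011855 − $442 = $20,585.4011855
Total = $20,585.4011855 + $198 = $20,783.4011855

$20,783.40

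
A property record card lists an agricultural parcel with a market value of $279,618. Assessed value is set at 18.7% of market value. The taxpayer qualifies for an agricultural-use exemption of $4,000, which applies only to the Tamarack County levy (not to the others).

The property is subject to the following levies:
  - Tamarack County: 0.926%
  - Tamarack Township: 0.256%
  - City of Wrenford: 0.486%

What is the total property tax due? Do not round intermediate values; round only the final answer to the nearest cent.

$835.13

Assessed value = $279,618 × 0.187 = $52,288.566
Tamarack County: ($52,288.566 − $4,000) × 0.00926 = $48,288.566 × 0.00926 = $447.15212116
Tamarack Township: $52,288.566 × 0.00256 = $133.85872896
City of Wrenford: $52,288.566 × 0.00486 = $254.12243076
Total = $835.13328088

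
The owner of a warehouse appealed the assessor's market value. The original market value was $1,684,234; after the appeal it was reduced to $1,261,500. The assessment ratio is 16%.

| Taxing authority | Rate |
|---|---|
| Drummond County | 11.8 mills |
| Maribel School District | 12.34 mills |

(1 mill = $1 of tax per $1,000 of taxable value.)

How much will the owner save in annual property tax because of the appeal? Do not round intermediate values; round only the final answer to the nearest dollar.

$1,633

Old assessed value = $1,684,234 × 0.16 = $269,477.44
New assessed value = $1,261,500 × 0.16 = $201,840
Combined rate = 0.0118 + 0.01234 = 0.02414
Old tax = $269,477.44 × 0.02414 = $6,505.1854016
New tax = $201,840 × 0.02414 = $4,872.4176
Reduction = $6,505.1854016 − $4,872.4176 = $1,632.7678016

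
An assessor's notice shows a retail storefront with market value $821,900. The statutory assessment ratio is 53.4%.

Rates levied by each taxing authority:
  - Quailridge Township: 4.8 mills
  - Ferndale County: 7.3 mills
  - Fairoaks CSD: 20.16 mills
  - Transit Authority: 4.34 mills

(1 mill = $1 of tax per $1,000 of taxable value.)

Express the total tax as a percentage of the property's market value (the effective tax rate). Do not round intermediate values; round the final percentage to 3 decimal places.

Assessed value = $821,900 × 0.534 = $438,894.6
Quailridge Township: $438,894.6 × 0.0048 = $2,106.69408
Ferndale County: $438,894.6 × 0.0073 = $3,203.93058
Fairoaks CSD: $438,894.6 × 0.02016 = $8,848.115136
Transit Authority: $438,894.6 × 0.00434 = $1,904.802564
Total tax = $16,063.54236
Effective rate = $16,063.54236 ÷ $821,900 = 1.954% of market value

1.954%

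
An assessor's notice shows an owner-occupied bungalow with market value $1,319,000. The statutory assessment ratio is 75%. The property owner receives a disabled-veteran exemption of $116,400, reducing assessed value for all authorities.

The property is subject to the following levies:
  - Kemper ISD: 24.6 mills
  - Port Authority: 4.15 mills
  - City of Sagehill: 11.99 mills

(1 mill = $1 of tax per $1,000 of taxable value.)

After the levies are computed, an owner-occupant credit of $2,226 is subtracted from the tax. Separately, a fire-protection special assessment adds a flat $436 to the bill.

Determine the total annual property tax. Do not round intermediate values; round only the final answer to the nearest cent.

$33,769.91

Assessed value = $1,319,000 × 0.75 = $989,250
Taxable value = $989,250 − $116,400 = $872,850
Kemper ISD: $872,850 × 0.0246 = $21,472.11
Port Authority: $872,850 × 0.00415 = $3,622.3275
City of Sagehill: $872,850 × 0.01199 = $10,465.4715
Levies subtotal = $35,559.909
After credit = $35,559.909 − $2,226 = $33,333.909
Total = $33,333.909 + $436 = $33,769.909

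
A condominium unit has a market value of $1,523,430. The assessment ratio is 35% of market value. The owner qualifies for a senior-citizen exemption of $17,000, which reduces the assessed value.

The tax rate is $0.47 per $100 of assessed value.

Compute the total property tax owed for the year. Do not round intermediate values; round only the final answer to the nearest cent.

$2,426.14

Assessed value = $1,523,430 × 0.35 = $533,200.5
Taxable value = $533,200.5 − $17,000 = $516,200.5
Tax = $516,200.5 × 0.0047 = $2,426.14235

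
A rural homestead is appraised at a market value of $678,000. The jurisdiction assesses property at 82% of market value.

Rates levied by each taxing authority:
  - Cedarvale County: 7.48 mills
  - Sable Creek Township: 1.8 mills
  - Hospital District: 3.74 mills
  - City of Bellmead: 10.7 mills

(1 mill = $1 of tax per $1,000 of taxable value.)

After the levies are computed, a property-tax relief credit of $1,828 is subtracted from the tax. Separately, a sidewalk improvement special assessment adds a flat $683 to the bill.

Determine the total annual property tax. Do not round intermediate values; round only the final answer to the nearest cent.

Assessed value = $678,000 × 0.82 = $555,960
Cedarvale County: $555,960 × 0.00748 = $4,158.5808
Sable Creek Township: $555,960 × 0.0018 = $1,000.728
Hospital District: $555,960 × 0.00374 = $2,079.2904
City of Bellmead: $555,960 × 0.0107 = $5,948.772
Levies subtotal = $13,187.3712
After credit = $13,187.3712 − $1,828 = $11,359.3712
Total = $11,359.3712 + $683 = $12,042.3712

$12,042.37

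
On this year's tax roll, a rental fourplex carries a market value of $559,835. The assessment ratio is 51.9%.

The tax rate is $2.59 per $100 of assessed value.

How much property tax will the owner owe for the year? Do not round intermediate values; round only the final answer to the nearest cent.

Assessed value = $559,835 × 0.519 = $290,554.365
Tax = $290,554.365 × 0.0259 = $7,525.3580535

$7,525.36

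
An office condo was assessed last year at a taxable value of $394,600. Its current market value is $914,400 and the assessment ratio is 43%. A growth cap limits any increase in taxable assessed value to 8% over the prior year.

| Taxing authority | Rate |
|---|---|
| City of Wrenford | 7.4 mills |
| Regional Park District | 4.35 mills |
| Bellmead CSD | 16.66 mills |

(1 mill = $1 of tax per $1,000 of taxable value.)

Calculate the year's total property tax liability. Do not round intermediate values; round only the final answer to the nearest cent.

$11,170.58

Uncapped assessed value = $914,400 × 0.43 = $393,192
Cap limit = $394,600 × 1.08 = $426,168
Taxable assessed value = min($393,192, $426,168) = $393,192 (cap does not bind)
City of Wrenford: $393,192 × 0.0074 = $2,909.6208
Regional Park District: $393,192 × 0.00435 = $1,710.3852
Bellmead CSD: $393,192 × 0.01666 = $6,550.57872
Total = $11,170.58472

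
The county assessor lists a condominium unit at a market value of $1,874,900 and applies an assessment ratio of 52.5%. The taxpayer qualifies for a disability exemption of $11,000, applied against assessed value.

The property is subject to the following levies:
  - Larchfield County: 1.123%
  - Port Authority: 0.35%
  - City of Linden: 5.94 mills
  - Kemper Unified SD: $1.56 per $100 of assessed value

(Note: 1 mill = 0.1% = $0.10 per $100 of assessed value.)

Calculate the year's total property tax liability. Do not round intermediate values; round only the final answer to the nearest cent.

$35,302.41

Assessed value = $1,874,900 × 0.525 = $984,322.5
Taxable value = $984,322.5 − $11,000 = $973,322.5
Larchfield County: $973,322.5 × 0.01123 = $10,930.411675
Port Authority: $973,322.5 × 0.0035 = $3,406.62875
City of Linden: $973,322.5 × 0.00594 = $5,781.53565
Kemper Unified SD: $973,322.5 × 0.0156 = $15,183.831
Total = $35,302.407075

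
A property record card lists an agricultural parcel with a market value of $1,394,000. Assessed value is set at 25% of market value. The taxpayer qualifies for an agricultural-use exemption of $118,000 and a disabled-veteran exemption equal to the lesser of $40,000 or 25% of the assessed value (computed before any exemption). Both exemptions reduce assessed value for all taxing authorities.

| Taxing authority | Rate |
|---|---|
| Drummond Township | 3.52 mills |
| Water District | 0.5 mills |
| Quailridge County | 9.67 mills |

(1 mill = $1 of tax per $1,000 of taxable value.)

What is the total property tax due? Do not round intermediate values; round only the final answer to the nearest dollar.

$2,608

Assessed value = $1,394,000 × 0.25 = $348,500
Disabled-veteran exemption = min($40,000, 25% × $348,500) = min($40,000, $87,125) = $40,000 (dollar cap binds)
Taxable value = $348,500 − $118,000 − $40,000 = $190,500
Drummond Township: $190,500 × 0.00352 = $670.56
Water District: $190,500 × 0.0005 = $95.25
Quailridge County: $190,500 × 0.00967 = $1,842.135
Total = $2,607.945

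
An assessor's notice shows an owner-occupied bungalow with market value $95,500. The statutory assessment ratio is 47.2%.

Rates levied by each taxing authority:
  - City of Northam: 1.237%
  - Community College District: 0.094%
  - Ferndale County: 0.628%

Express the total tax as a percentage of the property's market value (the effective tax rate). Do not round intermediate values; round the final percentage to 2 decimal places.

Assessed value = $95,500 × 0.472 = $45,076
City of Northam: $45,076 × 0.01237 = $557.59012
Community College District: $45,076 × 0.00094 = $42.37144
Ferndale County: $45,076 × 0.00628 = $283.07728
Total tax = $883.03884
Effective rate = $883.03884 ÷ $95,500 = 0.92% of market value

0.92%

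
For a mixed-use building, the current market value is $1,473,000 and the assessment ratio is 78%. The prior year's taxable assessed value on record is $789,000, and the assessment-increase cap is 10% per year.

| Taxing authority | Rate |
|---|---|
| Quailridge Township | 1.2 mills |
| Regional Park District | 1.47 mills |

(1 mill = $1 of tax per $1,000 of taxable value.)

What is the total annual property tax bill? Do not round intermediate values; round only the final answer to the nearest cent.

$2,317.29

Uncapped assessed value = $1,473,000 × 0.78 = $1,148,940
Cap limit = $789,000 × 1.1 = $867,900
Taxable assessed value = min($1,148,940, $867,900) = $867,900 (cap binds)
Quailridge Township: $867,900 × 0.0012 = $1,041.48
Regional Park District: $867,900 × 0.00147 = $1,275.813
Total = $2,317.293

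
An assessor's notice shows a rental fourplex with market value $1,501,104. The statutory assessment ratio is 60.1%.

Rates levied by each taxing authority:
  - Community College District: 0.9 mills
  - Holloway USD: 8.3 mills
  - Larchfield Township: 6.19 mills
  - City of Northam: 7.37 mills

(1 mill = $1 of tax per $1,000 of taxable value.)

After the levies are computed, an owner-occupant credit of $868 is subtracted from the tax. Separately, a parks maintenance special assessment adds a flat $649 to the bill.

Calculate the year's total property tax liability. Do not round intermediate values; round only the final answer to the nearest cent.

Assessed value = $1,501,104 × 0.601 = $902,163.504
Community College District: $902,163.504 × 0.0009 = $811.9471536
Holloway USD: $902,163.504 × 0.0083 = $7,487.9570832
Larchfield Township: $902,163.504 × 0.00619 = $5,584.39208976
City of Northam: $902,163.504 × 0.00737 = $6,648.94502448
Levies subtotal = $20,533.24135104
After credit = $20,533.24135104 − $868 = $19,665.24135104
Total = $19,665.24135104 + $649 = $20,314.24135104

$20,314.24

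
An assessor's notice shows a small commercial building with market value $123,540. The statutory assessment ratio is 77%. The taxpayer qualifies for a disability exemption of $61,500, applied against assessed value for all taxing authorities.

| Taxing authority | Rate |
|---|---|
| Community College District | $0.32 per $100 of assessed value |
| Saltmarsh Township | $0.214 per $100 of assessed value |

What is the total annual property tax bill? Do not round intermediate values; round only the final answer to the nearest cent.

$179.56

Assessed value = $123,540 × 0.77 = $95,125.8
Taxable value = $95,125.8 − $61,500 = $33,625.8
Community College District: $33,625.8 × 0.0032 = $107.60256
Saltmarsh Township: $33,625.8 × 0.00214 = $71.959212
Total = $107.60256 + $71.959212 = $179.561772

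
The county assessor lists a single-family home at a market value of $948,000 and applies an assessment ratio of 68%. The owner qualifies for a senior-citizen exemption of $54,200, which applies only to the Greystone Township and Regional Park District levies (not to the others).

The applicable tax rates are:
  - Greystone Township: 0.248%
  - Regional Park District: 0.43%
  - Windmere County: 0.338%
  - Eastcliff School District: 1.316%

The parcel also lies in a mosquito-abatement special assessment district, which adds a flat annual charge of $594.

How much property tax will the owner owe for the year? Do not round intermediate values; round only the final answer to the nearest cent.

$15,259.53

Assessed value = $948,000 × 0.68 = $644,640
Greystone Township: ($644,640 − $54,200) × 0.00248 = $590,440 × 0.00248 = $1,464.2912
Regional Park District: ($644,640 − $54,200) × 0.0043 = $590,440 × 0.0043 = $2,538.892
Windmere County: $644,640 × 0.00338 = $2,178.8832
Eastcliff School District: $644,640 × 0.01316 = $8,483.4624
Levies subtotal = $14,665.5288
Total = $14,665.5288 + $594 = $15,259.5288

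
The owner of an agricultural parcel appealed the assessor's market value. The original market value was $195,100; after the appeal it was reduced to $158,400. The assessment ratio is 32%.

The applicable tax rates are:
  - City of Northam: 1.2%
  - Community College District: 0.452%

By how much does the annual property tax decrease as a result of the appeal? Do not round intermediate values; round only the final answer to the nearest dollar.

$194

Old assessed value = $195,100 × 0.32 = $62,432
New assessed value = $158,400 × 0.32 = $50,688
Combined rate = 0.012 + 0.00452 = 0.01652
Old tax = $62,432 × 0.01652 = $1,031.37664
New tax = $50,688 × 0.01652 = $837.36576
Reduction = $1,031.37664 − $837.36576 = $194.01088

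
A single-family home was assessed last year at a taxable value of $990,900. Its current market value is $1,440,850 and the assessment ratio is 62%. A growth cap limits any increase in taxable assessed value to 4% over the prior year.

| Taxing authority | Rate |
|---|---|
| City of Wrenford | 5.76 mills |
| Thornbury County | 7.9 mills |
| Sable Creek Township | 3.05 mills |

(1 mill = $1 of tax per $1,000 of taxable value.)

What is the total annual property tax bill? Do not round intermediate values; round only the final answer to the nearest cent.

$14,927.49

Uncapped assessed value = $1,440,850 × 0.62 = $893,327
Cap limit = $990,900 × 1.04 = $1,030,536
Taxable assessed value = min($893,327, $1,030,536) = $893,327 (cap does not bind)
City of Wrenford: $893,327 × 0.00576 = $5,145.56352
Thornbury County: $893,327 × 0.0079 = $7,057.2833
Sable Creek Township: $893,327 × 0.00305 = $2,724.64735
Total = $14,927.49417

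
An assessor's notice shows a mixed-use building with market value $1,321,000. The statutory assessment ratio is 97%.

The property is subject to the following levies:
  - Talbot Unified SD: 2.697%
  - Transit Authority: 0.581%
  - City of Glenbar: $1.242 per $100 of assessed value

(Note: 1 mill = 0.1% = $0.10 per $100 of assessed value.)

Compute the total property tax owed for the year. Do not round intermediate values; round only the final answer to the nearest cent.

$57,917.92

Assessed value = $1,321,000 × 0.97 = $1,281,370
Talbot Unified SD: $1,281,370 × 0.02697 = $34,558.5489
Transit Authority: $1,281,370 × 0.00581 = $7,444.7597
City of Glenbar: $1,281,370 × 0.01242 = $15,914.6154
Total = $57,917.924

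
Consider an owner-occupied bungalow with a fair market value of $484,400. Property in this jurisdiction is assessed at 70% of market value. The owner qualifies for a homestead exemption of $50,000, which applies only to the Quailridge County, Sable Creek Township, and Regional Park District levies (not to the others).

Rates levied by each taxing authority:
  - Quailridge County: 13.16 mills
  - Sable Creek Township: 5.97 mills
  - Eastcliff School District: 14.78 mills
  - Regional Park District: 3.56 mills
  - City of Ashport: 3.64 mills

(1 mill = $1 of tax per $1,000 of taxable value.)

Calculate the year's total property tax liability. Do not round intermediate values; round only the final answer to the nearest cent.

Assessed value = $484,400 × 0.7 = $339,080
Quailridge County: ($339,080 − $50,000) × 0.01316 = $289,080 × 0.01316 = $3,804.2928
Sable Creek Township: ($339,080 − $50,000) × 0.00597 = $289,080 × 0.00597 = $1,725.8076
Eastcliff School District: $339,080 × 0.01478 = $5,011.6024
Regional Park District: ($339,080 − $50,000) × 0.00356 = $289,080 × 0.00356 = $1,029.1248
City of Ashport: $339,080 × 0.00364 = $1,234.2512
Total = $12,805.0788

$12,805.08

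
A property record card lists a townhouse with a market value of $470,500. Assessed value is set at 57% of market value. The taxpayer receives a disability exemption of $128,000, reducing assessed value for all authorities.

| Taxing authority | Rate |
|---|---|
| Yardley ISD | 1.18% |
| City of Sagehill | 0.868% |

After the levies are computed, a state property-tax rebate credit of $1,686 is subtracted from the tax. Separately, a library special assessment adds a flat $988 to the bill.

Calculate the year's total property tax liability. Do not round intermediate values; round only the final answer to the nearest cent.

Assessed value = $470,500 × 0.57 = $268,185
Taxable value = $268,185 − $128,000 = $140,185
Yardley ISD: $140,185 × 0.0118 = $1,654.183
City of Sagehill: $140,185 × 0.00868 = $1,216.8058
Levies subtotal = $2,870.9888
After credit = $2,870.9888 − $1,686 = $1,184.9888
Total = $1,184.9888 + $988 = $2,172.9888

$2,172.99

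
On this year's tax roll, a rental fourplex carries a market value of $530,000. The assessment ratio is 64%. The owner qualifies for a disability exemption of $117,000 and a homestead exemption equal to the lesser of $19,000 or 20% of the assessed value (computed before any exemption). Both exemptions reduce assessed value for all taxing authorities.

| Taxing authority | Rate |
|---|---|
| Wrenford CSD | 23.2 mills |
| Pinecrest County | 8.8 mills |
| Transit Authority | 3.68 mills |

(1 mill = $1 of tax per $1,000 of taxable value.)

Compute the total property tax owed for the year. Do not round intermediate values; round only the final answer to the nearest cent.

Assessed value = $530,000 × 0.64 = $339,200
Homestead exemption = min($19,000, 20% × $339,200) = min($19,000, $67,840) = $19,000 (dollar cap binds)
Taxable value = $339,200 − $117,000 − $19,000 = $203,200
Wrenford CSD: $203,200 × 0.0232 = $4,714.24
Pinecrest County: $203,200 × 0.0088 = $1,788.16
Transit Authority: $203,200 × 0.00368 = $747.776
Total = $7,250.176

$7,250.18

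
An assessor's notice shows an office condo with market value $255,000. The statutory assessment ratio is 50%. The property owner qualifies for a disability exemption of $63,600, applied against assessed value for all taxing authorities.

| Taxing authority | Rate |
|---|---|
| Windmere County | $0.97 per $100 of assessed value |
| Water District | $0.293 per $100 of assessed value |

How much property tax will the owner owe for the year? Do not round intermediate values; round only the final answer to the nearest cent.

Assessed value = $255,000 × 0.5 = $127,500
Taxable value = $127,500 − $63,600 = $63,900
Windmere County: $63,900 × 0.0097 = $619.83
Water District: $63,900 × 0.00293 = $187.227
Total = $619.83 + $187.227 = $807.057

$807.06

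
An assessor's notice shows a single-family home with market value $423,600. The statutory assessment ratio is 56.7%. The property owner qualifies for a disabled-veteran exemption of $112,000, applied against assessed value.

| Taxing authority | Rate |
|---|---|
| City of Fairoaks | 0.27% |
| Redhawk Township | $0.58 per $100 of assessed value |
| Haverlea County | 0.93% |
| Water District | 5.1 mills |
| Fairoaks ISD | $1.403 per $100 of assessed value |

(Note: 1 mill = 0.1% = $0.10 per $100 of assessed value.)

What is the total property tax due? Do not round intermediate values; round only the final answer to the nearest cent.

Assessed value = $423,600 × 0.567 = $240,181.2
Taxable value = $240,181.2 − $112,000 = $128,181.2
City of Fairoaks: $128,181.2 × 0.0027 = $346.08924
Redhawk Township: $128,181.2 × 0.0058 = $743.45096
Haverlea County: $128,181.2 × 0.0093 = $1,192.08516
Water District: $128,181.2 × 0.0051 = $653.72412
Fairoaks ISD: $128,181.2 × 0.01403 = $1,798.382236
Total = $4,733.731716

$4,733.73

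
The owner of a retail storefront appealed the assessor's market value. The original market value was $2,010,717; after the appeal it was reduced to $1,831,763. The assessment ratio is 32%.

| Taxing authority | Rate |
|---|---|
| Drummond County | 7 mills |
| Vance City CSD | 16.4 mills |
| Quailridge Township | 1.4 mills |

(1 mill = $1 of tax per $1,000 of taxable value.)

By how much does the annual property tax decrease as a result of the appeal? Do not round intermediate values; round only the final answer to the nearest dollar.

Old assessed value = $2,010,717 × 0.32 = $643,429.44
New assessed value = $1,831,763 × 0.32 = $586,164.16
Combined rate = 0.007 + 0.0164 + 0.0014 = 0.0248
Old tax = $643,429.44 × 0.0248 = $15,957.050112
New tax = $586,164.16 × 0.0248 = $14,536.871168
Reduction = $15,957.050112 − $14,536.871168 = $1,420.178944

$1,420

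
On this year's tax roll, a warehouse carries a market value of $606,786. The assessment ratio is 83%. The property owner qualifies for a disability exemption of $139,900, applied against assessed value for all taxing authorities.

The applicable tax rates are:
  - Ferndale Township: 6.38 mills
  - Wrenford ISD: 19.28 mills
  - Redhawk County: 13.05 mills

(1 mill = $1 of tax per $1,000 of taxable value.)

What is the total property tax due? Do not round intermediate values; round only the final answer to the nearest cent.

$14,080.08

Assessed value = $606,786 × 0.83 = $503,632.38
Taxable value = $503,632.38 − $139,900 = $363,732.38
Ferndale Township: $363,732.38 × 0.00638 = $2,320.6125844
Wrenford ISD: $363,732.38 × 0.01928 = $7,012.7602864
Redhawk County: $363,732.38 × 0.01305 = $4,746.707559
Total = $2,320.6125844 + $7,012.7602864 + $4,746.707559 = $14,080.0804298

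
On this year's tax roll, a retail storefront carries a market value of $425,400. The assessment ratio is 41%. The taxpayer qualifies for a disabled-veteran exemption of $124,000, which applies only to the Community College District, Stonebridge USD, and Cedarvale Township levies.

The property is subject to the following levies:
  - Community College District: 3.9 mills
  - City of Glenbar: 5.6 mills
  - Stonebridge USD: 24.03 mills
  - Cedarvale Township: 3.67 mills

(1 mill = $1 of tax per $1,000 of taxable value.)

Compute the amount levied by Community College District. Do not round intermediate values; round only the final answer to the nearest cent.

Assessed value = $425,400 × 0.41 = $174,414
Community College District taxable value = $174,414 − $124,000 = $50,414
Community College District levy = $50,414 × 0.0039 = $196.6146

$196.61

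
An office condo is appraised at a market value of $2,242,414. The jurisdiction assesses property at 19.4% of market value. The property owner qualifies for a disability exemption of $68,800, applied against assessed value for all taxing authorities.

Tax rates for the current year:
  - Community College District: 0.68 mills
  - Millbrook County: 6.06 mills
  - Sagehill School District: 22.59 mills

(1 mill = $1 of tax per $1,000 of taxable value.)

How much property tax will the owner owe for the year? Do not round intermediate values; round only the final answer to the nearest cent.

Assessed value = $2,242,414 × 0.194 = $435,028.316
Taxable value = $435,028.316 − $68,800 = $366,228.316
Community College District: $366,228.316 × 0.00068 = $249.03525488
Millbrook County: $366,228.316 × 0.00606 = $2,219.34359496
Sagehill School District: $366,228.316 × 0.02259 = $8,273.09765844
Total = $249.03525488 + $2,219.34359496 + $8,273.09765844 = $10,741.47650828

$10,741.48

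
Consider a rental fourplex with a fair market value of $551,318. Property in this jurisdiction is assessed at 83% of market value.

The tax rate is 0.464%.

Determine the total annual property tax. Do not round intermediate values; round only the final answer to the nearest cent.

$2,123.24

Assessed value = $551,318 × 0.83 = $457,593.94
Tax = $457,593.94 × 0.00464 = $2,123.2358816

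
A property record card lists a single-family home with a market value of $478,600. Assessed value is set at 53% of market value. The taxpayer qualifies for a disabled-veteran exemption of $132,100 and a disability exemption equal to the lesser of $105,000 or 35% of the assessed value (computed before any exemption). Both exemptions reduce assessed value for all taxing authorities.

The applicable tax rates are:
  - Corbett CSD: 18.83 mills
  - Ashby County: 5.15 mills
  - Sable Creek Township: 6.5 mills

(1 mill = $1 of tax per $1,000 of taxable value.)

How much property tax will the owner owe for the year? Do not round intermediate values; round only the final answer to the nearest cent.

$999.06

Assessed value = $478,600 × 0.53 = $253,658
Disability exemption = min($105,000, 35% × $253,658) = min($105,000, $88,780.3) = $88,780.3 (percentage binds)
Taxable value = $253,658 − $132,100 − $88,780.3 = $32,777.7
Corbett CSD: $32,777.7 × 0.01883 = $617.204091
Ashby County: $32,777.7 × 0.00515 = $168.805155
Sable Creek Township: $32,777.7 × 0.0065 = $213.05505
Total = $999.064296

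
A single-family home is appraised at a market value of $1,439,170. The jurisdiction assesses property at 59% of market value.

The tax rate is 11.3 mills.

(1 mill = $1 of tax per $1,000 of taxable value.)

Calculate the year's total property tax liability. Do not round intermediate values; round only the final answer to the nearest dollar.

$9,595

Assessed value = $1,439,170 × 0.59 = $849,110.3
Tax = $849,110.3 × 0.0113 = $9,594.94639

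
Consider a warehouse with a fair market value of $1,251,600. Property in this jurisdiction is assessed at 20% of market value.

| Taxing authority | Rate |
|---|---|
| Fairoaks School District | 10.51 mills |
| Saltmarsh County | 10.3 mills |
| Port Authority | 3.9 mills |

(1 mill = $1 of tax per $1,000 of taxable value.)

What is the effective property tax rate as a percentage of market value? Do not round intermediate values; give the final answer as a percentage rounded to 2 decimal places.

0.49%

Assessed value = $1,251,600 × 0.2 = $250,320
Fairoaks School District: $250,320 × 0.01051 = $2,630.8632
Saltmarsh County: $250,320 × 0.0103 = $2,578.296
Port Authority: $250,320 × 0.0039 = $976.248
Total tax = $6,185.4072
Effective rate = $6,185.4072 ÷ $1,251,600 = 0.49% of market value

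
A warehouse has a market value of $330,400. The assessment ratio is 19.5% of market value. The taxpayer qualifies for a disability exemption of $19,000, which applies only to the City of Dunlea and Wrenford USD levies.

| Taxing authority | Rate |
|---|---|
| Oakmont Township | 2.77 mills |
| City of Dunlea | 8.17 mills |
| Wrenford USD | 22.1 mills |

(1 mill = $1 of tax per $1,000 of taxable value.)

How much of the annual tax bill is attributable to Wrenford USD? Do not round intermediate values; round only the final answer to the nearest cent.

Assessed value = $330,400 × 0.195 = $64,428
Wrenford USD taxable value = $64,428 − $19,000 = $45,428
Wrenford USD levy = $45,428 × 0.0221 = $1,003.9588

$1,003.96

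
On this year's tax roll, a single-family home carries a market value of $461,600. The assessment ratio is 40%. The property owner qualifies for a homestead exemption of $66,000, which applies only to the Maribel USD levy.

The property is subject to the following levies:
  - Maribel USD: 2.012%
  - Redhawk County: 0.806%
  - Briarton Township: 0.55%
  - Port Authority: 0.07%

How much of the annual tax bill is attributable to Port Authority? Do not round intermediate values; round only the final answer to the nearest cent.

Assessed value = $461,600 × 0.4 = $184,640
Port Authority taxable value = $184,640 (exemption does not apply)
Port Authority levy = $184,640 × 0.0007 = $129.248

$129.25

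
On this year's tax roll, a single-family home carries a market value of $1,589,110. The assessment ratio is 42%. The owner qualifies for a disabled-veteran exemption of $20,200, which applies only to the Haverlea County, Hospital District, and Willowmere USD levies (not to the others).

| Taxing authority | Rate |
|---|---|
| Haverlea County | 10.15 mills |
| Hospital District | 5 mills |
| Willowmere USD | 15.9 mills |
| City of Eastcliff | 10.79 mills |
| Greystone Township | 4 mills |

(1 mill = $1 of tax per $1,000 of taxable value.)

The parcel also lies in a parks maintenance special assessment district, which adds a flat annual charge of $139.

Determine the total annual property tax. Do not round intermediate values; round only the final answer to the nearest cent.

$30,106.61

Assessed value = $1,589,110 × 0.42 = $667,426.2
Haverlea County: ($667,426.2 − $20,200) × 0.01015 = $647,226.2 × 0.01015 = $6,569.34593
Hospital District: ($667,426.2 − $20,200) × 0.005 = $647,226.2 × 0.005 = $3,236.131
Willowmere USD: ($667,426.2 − $20,200) × 0.0159 = $647,226.2 × 0.0159 = $10,290.89658
City of Eastcliff: $667,426.2 × 0.01079 = $7,201.528698
Greystone Township: $667,426.2 × 0.004 = $2,669.7048
Levies subtotal = $29,967.607008
Total = $29,967.607008 + $139 = $30,106.607008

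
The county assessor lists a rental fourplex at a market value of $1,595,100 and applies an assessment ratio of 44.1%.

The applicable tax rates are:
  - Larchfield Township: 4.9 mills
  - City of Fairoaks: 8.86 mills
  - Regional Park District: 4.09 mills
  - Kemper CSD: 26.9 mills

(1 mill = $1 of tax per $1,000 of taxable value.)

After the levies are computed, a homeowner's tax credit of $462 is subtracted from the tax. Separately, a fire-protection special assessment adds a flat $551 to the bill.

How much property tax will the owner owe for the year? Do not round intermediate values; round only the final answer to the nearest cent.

Assessed value = $1,595,100 × 0.441 = $703,439.1
Larchfield Township: $703,439.1 × 0.0049 = $3,446.85159
City of Fairoaks: $703,439.1 × 0.00886 = $6,232.470426
Regional Park District: $703,439.1 × 0.00409 = $2,877.065919
Kemper CSD: $703,439.1 × 0.0269 = $18,922.51179
Levies subtotal = $31,478.899725
After credit = $31,478.899725 − $462 = $31,016.899725
Total = $31,016.899725 + $551 = $31,567.899725

$31,567.90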